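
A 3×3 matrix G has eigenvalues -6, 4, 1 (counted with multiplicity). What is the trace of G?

trace(G) is the sum of the eigenvalues: (-6) + (4) + (1) = -1.

-1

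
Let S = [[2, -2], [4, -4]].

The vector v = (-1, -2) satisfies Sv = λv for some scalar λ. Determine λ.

Compute Sv: S·(-1, -2) = (2, 4).
Since Sv = λv, compare component 1: 2 = λ·-1, so λ = -2.

-2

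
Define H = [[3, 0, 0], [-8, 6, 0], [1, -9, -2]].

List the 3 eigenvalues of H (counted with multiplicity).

-2, 3, 6

H is lower triangular, so its eigenvalues are the diagonal entries.
Diagonal: 3, 6, -2.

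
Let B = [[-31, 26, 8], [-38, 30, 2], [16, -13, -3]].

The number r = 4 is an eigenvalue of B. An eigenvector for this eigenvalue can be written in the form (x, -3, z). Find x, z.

-2, 1

We need (B - 4I)v = 0.
B - 4I = [[-35, 26, 8], [-38, 26, 2], [16, -13, -7]].
Row 1: (-35)·x + (26)·-3 + (8)·z = 0
Row 2: (-38)·x + (26)·-3 + (2)·z = 0
Row 3: (16)·x + (-13)·-3 + (-7)·z = 0
Solving gives x = -2, z = 1.
Check: B·(-2, -3, 1) = (-8, -12, 4) = 4·(-2, -3, 1).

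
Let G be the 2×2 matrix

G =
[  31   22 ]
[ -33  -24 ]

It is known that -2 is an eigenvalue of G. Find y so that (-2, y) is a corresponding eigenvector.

We need (G + 2I)v = 0.
G + 2I = [[33, 22], [-33, -22]].
Row 1: (33)·-2 + (22)·y = 0
Row 2: (-33)·-2 + (-22)·y = 0
Solving gives y = 3.
Check: G·(-2, 3) = (4, -6) = -2·(-2, 3).

3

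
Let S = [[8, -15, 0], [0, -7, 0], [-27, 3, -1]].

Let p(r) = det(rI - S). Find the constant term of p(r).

p(r) = r^3 - 57r - 56.
The constant term is -56.

-56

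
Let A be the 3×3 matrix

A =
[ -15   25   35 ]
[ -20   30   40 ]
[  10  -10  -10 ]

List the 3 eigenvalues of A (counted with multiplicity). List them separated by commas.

The characteristic polynomial is p(μ) = det(μI - A).
Cofactor expansion gives p(μ) = μ^3 - 5μ^2 - 50μ.
Since p(-5) = 0, μ = -5 is a root.
Dividing by (μ + 5) leaves μ^2 - 10μ.
The quadratic factors as μ·(μ - 10).
Eigenvalues: -5, 0, 10.

-5, 0, 10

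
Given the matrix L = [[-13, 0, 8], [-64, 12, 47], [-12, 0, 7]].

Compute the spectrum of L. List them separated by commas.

Compute the characteristic polynomial p(r) = det(rI - L).
Expanding the 3×3 determinant: p(r) = r^3 - 6r^2 - 67r - 60.
Since p(-1) = 0, r = -1 is a root.
Dividing by (r + 1) leaves r^2 - 7r - 60.
The quadratic factors as (r + 5)·(r - 12).
Eigenvalues: -5, -1, 12.

-5, -1, 12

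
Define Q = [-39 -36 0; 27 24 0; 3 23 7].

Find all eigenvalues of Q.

Compute the characteristic polynomial p(λ) = det(λI - Q).
Expanding the 3×3 determinant: p(λ) = λ^3 + 8λ^2 - 69λ - 252.
Since p(7) = 0, λ = 7 is a root.
Dividing by (λ - 7) leaves λ^2 + 15λ + 36.
The quadratic factors as (λ + 12)·(λ + 3).
Eigenvalues: -12, -3, 7.

-12, -3, 7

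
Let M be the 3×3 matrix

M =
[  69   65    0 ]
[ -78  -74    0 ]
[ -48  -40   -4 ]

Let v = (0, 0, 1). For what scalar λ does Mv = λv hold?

-4

Compute Mv: M·(0, 0, 1) = (0, 0, -4).
Since Mv = λv, compare component 3: -4 = λ·1, so λ = -4.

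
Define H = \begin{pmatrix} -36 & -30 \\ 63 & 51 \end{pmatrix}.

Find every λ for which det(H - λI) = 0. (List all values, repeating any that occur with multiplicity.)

det(H - tI) = (-36 - t)(51 - t) - (-30)·(63) = t^2 - 15t + 54.
This factors as (t - 6)·(t - 9) = 0.
Eigenvalues: 6, 9.

6, 9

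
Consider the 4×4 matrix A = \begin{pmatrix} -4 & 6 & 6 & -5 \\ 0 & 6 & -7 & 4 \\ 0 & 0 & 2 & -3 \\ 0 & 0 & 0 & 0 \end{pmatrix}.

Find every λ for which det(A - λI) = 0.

A is upper triangular, so its eigenvalues are the diagonal entries.
Diagonal: -4, 6, 2, 0.

-4, 0, 2, 6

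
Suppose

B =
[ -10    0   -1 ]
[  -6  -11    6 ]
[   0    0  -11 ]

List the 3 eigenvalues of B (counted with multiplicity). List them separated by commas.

-11, -11, -10

Compute the characteristic polynomial p(λ) = det(λI - B).
Expanding along the first row, p(λ) = λ^3 + 32λ^2 + 341λ + 1210.
Try λ = -10: p(-10) = 0, so -10 is a root.
Factor out (λ + 10): p(λ) = (λ + 10)·(λ^2 + 22λ + 121).
The quadratic factor is (λ + 11)^2.
Eigenvalues: -11, -11, -10.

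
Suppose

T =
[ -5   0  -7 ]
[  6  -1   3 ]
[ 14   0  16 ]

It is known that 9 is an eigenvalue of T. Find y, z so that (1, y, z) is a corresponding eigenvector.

0, -2

We need (T - 9I)v = 0.
T - 9I = [[-14, 0, -7], [6, -10, 3], [14, 0, 7]].
Row 1: (-14)·1 + (0)·y + (-7)·z = 0
Row 2: (6)·1 + (-10)·y + (3)·z = 0
Row 3: (14)·1 + (0)·y + (7)·z = 0
Solving gives y = 0, z = -2.
Check: T·(1, 0, -2) = (9, 0, -18) = 9·(1, 0, -2).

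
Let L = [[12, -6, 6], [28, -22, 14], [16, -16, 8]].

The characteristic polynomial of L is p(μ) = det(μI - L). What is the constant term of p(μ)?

0

p(μ) = μ^3 + 2μ^2 - 48μ.
The constant term is 0.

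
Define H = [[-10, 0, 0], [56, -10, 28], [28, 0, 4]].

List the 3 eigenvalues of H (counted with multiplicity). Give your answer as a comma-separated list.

-10, -10, 4

Compute the characteristic polynomial p(t) = det(tI - H).
Expanding the 3×3 determinant: p(t) = t^3 + 16t^2 + 20t - 400.
Rational-root test: t = 4 gives p(4) = 0.
Dividing by (t - 4) leaves t^2 + 20t + 100.
The quadratic factor is (t + 10)^2.
Eigenvalues: -10, -10, 4.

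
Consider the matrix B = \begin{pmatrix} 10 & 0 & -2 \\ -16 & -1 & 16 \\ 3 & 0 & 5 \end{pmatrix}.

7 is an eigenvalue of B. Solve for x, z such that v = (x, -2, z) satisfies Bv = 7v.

We need (B - 7I)v = 0.
B - 7I = [[3, 0, -2], [-16, -8, 16], [3, 0, -2]].
Row 1: (3)·x + (0)·-2 + (-2)·z = 0
Row 2: (-16)·x + (-8)·-2 + (16)·z = 0
Row 3: (3)·x + (0)·-2 + (-2)·z = 0
Solving gives x = -2, z = -3.
Check: B·(-2, -2, -3) = (-14, -14, -21) = 7·(-2, -2, -3).

-2, -3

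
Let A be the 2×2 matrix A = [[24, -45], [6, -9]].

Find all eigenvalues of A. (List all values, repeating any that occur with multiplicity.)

det(A - λI) = (24 - λ)(-9 - λ) - (-45)·(6) = λ^2 - 15λ + 54.
This factors as (λ - 6)·(λ - 9) = 0.
Eigenvalues: 6, 9.

6, 9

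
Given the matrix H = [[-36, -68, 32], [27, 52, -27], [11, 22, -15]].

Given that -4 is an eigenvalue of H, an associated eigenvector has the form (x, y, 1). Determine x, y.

1, 0

We need (H + 4I)v = 0.
H + 4I = [[-32, -68, 32], [27, 56, -27], [11, 22, -11]].
Row 1: (-32)·x + (-68)·y + (32)·1 = 0
Row 2: (27)·x + (56)·y + (-27)·1 = 0
Row 3: (11)·x + (22)·y + (-11)·1 = 0
Solving gives x = 1, y = 0.
Check: H·(1, 0, 1) = (-4, 0, -4) = -4·(1, 0, 1).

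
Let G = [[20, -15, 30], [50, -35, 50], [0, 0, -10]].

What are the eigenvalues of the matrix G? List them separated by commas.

-10, -10, -5

Compute the characteristic polynomial p(lambda) = det(lambda·I - G).
Expanding along the first row, p(lambda) = lambda^3 + 25·lambda^2 + 200·lambda + 500.
Rational-root test: lambda = -5 gives p(-5) = 0.
Dividing by (lambda + 5) leaves lambda^2 + 20·lambda + 100.
The quadratic factor is (lambda + 10)^2.
Eigenvalues: -10, -10, -5.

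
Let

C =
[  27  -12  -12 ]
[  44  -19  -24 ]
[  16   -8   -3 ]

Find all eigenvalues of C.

-3, 3, 5

Set up det(rI - C) = 0.
Expanding along the first row, p(r) = r^3 - 5r^2 - 9r + 45.
Try r = -3: p(-3) = 0, so -3 is a root.
Factor out (r + 3): p(r) = (r + 3)·(r^2 - 8r + 15).
The quadratic factors as (r - 3)·(r - 5).
Eigenvalues: -3, 3, 5.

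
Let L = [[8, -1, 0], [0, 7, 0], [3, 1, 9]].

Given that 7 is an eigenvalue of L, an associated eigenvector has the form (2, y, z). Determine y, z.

2, -4

We need (L - 7I)v = 0.
L - 7I = [[1, -1, 0], [0, 0, 0], [3, 1, 2]].
Row 1: (1)·2 + (-1)·y + (0)·z = 0
Row 2: (0)·2 + (0)·y + (0)·z = 0
Row 3: (3)·2 + (1)·y + (2)·z = 0
Solving gives y = 2, z = -4.
Check: L·(2, 2, -4) = (14, 14, -28) = 7·(2, 2, -4).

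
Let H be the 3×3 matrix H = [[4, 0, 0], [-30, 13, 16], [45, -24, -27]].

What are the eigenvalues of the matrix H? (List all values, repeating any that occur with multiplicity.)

-11, -3, 4

The characteristic polynomial is p(λ) = det(λI - H).
Expanding the 3×3 determinant: p(λ) = λ^3 + 10λ^2 - 23λ - 132.
Try λ = -3: p(-3) = 0, so -3 is a root.
Dividing by (λ + 3) leaves λ^2 + 7λ - 44.
The quadratic factors as (λ + 11)·(λ - 4).
Eigenvalues: -11, -3, 4.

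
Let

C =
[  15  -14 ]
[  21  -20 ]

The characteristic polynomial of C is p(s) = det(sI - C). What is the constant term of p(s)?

p(s) = s^2 + 5s - 6.
The constant term is -6.

-6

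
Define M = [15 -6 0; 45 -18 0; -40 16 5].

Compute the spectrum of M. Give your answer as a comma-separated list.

Set up det(sI - M) = 0.
Expanding the 3×3 determinant: p(s) = s^3 - 2s^2 - 15s.
Since p(-3) = 0, s = -3 is a root.
Dividing by (s + 3) leaves s^2 - 5s.
The quadratic factors as s·(s - 5).
Eigenvalues: -3, 0, 5.

-3, 0, 5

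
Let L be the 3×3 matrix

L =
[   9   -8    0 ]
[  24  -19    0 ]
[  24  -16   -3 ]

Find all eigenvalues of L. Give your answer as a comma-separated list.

The characteristic polynomial is p(lambda) = det(lambda·I - L).
Expanding along the first row, p(lambda) = lambda^3 + 13·lambda^2 + 51·lambda + 63.
Rational-root test: lambda = -3 gives p(-3) = 0.
Factor out (lambda + 3): p(lambda) = (lambda + 3)·(lambda^2 + 10·lambda + 21).
The quadratic factors as (lambda + 7)·(lambda + 3).
Eigenvalues: -7, -3, -3.

-7, -3, -3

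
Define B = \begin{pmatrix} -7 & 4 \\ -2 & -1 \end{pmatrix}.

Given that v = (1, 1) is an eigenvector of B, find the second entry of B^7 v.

First find the eigenvalue: Bv = (-3, -3) = -3·(1, 1), so λ = -3.
Then B^7 v = λ^7·v = (-3)^7·(1, 1) = -2187·(1, 1) = (-2187, -2187).

-2187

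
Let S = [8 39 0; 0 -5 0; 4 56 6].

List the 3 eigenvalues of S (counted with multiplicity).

-5, 6, 8

Compute the characteristic polynomial p(λ) = det(λI - S).
Expanding the 3×3 determinant: p(λ) = λ^3 - 9λ^2 - 22λ + 240.
Try λ = 6: p(6) = 0, so 6 is a root.
Factor out (λ - 6): p(λ) = (λ - 6)·(λ^2 - 3λ - 40).
The quadratic factors as (λ + 5)·(λ - 8).
Eigenvalues: -5, 6, 8.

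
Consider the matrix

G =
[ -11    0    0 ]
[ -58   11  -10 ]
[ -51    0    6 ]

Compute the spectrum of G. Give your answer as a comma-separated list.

The characteristic polynomial is p(t) = det(tI - G).
Expanding along the first row, p(t) = t^3 - 6t^2 - 121t + 726.
Try t = -11: p(-11) = 0, so -11 is a root.
Factor out (t + 11): p(t) = (t + 11)·(t^2 - 17t + 66).
The quadratic factors as (t - 6)·(t - 11).
Eigenvalues: -11, 6, 11.

-11, 6, 11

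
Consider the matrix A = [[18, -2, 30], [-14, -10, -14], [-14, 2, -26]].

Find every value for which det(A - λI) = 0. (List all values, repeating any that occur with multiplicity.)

Compute the characteristic polynomial p(λ) = det(λI - A).
Expanding the 3×3 determinant: p(λ) = λ^3 + 18λ^2 + 32λ - 480.
Rational-root test: λ = 4 gives p(4) = 0.
Factor out (λ - 4): p(λ) = (λ - 4)·(λ^2 + 22λ + 120).
The quadratic factors as (λ + 12)·(λ + 10).
Eigenvalues: -12, -10, 4.

-12, -10, 4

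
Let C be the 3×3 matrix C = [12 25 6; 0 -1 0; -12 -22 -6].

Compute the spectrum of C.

-1, 0, 6

The characteristic polynomial is p(μ) = det(μI - C).
Expanding the 3×3 determinant: p(μ) = μ^3 - 5μ^2 - 6μ.
Since p(-1) = 0, μ = -1 is a root.
Dividing by (μ + 1) leaves μ^2 - 6μ.
The quadratic factors as μ·(μ - 6).
Eigenvalues: -1, 0, 6.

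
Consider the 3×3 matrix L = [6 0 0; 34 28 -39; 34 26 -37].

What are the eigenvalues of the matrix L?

-11, 2, 6

Set up det(lambda·I - L) = 0.
Expanding along the first row, p(lambda) = lambda^3 + 3·lambda^2 - 76·lambda + 132.
Try lambda = -11: p(-11) = 0, so -11 is a root.
Dividing by (lambda + 11) leaves lambda^2 - 8·lambda + 12.
The quadratic factors as (lambda - 2)·(lambda - 6).
Eigenvalues: -11, 2, 6.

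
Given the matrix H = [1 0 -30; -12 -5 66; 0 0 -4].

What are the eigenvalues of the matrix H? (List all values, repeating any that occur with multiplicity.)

Set up det(λI - H) = 0.
Expanding the 3×3 determinant: p(λ) = λ^3 + 8λ^2 + 11λ - 20.
Try λ = -4: p(-4) = 0, so -4 is a root.
Dividing by (λ + 4) leaves λ^2 + 4λ - 5.
The quadratic factors as (λ + 5)·(λ - 1).
Eigenvalues: -5, -4, 1.

-5, -4, 1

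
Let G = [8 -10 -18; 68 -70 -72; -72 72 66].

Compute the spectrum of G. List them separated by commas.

-6, -2, 12

The characteristic polynomial is p(lambda) = det(lambda·I - G).
Cofactor expansion gives p(lambda) = lambda^3 - 4·lambda^2 - 84·lambda - 144.
Try lambda = -6: p(-6) = 0, so -6 is a root.
Dividing by (lambda + 6) leaves lambda^2 - 10·lambda - 24.
The quadratic factors as (lambda + 2)·(lambda - 12).
Eigenvalues: -6, -2, 12.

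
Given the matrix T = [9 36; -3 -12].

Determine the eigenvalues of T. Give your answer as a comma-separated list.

-3, 0

det(T - tI) = (9 - t)(-12 - t) - (36)·(-3) = t^2 + 3t.
This factors as (t + 3)·t = 0.
Eigenvalues: -3, 0.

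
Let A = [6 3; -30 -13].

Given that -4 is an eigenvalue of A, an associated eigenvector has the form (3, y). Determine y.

We need (A + 4I)v = 0.
A + 4I = [[10, 3], [-30, -9]].
Row 1: (10)·3 + (3)·y = 0
Row 2: (-30)·3 + (-9)·y = 0
Solving gives y = -10.
Check: A·(3, -10) = (-12, 40) = -4·(3, -10).

-10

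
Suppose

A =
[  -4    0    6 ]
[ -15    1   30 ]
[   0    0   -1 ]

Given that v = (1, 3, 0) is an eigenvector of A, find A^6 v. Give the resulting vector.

First find the eigenvalue: Av = (-4, -12, 0) = -4·(1, 3, 0), so λ = -4.
Then A^6 v = λ^6·v = (-4)^6·(1, 3, 0) = 4096·(1, 3, 0) = (4096, 12288, 0).

(4096, 12288, 0)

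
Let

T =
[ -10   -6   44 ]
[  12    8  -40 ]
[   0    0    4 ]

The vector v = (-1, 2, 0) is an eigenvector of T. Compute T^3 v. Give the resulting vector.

(-8, 16, 0)

First find the eigenvalue: Tv = (-2, 4, 0) = 2·(-1, 2, 0), so λ = 2.
Then T^3 v = λ^3·v = 2^3·(-1, 2, 0) = 8·(-1, 2, 0) = (-8, 16, 0).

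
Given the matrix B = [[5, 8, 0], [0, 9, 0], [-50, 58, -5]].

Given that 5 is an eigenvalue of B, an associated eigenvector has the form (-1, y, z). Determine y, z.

0, 5

We need (B - 5I)v = 0.
B - 5I = [[0, 8, 0], [0, 4, 0], [-50, 58, -10]].
Row 1: (0)·-1 + (8)·y + (0)·z = 0
Row 2: (0)·-1 + (4)·y + (0)·z = 0
Row 3: (-50)·-1 + (58)·y + (-10)·z = 0
Solving gives y = 0, z = 5.
Check: B·(-1, 0, 5) = (-5, 0, 25) = 5·(-1, 0, 5).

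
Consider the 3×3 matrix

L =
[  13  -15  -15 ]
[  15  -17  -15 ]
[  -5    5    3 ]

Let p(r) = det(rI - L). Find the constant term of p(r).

p(r) = r^3 + r^2 - 8r - 12.
The constant term is -12.

-12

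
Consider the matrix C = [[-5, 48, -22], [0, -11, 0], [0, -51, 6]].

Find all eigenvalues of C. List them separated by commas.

Set up det(λI - C) = 0.
Expanding the 3×3 determinant: p(λ) = λ^3 + 10λ^2 - 41λ - 330.
Rational-root test: λ = 6 gives p(6) = 0.
Dividing by (λ - 6) leaves λ^2 + 16λ + 55.
The quadratic factors as (λ + 11)·(λ + 5).
Eigenvalues: -11, -5, 6.

-11, -5, 6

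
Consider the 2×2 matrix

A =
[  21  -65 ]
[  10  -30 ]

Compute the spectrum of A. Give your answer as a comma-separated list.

det(A - rI) = (21 - r)(-30 - r) - (-65)·(10) = r^2 + 9r + 20.
This factors as (r + 5)·(r + 4) = 0.
Eigenvalues: -5, -4.

-5, -4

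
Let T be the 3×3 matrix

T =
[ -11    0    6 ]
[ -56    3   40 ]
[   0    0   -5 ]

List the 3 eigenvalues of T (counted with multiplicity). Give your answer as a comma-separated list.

The characteristic polynomial is p(μ) = det(μI - T).
Cofactor expansion gives p(μ) = μ^3 + 13μ^2 + 7μ - 165.
Rational-root test: μ = 3 gives p(3) = 0.
Dividing by (μ - 3) leaves μ^2 + 16μ + 55.
The quadratic factors as (μ + 11)·(μ + 5).
Eigenvalues: -11, -5, 3.

-11, -5, 3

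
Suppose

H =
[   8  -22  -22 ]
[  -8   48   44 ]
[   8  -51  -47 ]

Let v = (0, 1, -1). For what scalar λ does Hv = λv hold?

4

Compute Hv: H·(0, 1, -1) = (0, 4, -4).
Since Hv = λv, compare component 2: 4 = λ·1, so λ = 4.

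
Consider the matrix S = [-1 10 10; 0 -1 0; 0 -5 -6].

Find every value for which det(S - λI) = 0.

Set up det(λI - S) = 0.
Expanding the 3×3 determinant: p(λ) = λ^3 + 8λ^2 + 13λ + 6.
Try λ = -6: p(-6) = 0, so -6 is a root.
Factor out (λ + 6): p(λ) = (λ + 6)·(λ^2 + 2λ + 1).
The quadratic factor is (λ + 1)^2.
Eigenvalues: -6, -1, -1.

-6, -1, -1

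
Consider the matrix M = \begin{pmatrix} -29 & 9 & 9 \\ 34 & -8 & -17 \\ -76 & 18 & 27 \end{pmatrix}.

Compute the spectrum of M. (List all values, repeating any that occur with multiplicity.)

The characteristic polynomial is p(s) = det(sI - M).
Expanding the 3×3 determinant: p(s) = s^3 + 10s^2 - 83s - 792.
Try s = -8: p(-8) = 0, so -8 is a root.
Dividing by (s + 8) leaves s^2 + 2s - 99.
The quadratic factors as (s + 11)·(s - 9).
Eigenvalues: -11, -8, 9.

-11, -8, 9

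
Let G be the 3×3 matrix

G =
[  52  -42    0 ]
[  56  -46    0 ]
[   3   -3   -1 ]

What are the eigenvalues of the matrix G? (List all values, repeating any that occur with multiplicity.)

-4, -1, 10

Compute the characteristic polynomial p(μ) = det(μI - G).
Cofactor expansion gives p(μ) = μ^3 - 5μ^2 - 46μ - 40.
Try μ = 10: p(10) = 0, so 10 is a root.
Factor out (μ - 10): p(μ) = (μ - 10)·(μ^2 + 5μ + 4).
The quadratic factors as (μ + 4)·(μ + 1).
Eigenvalues: -4, -1, 10.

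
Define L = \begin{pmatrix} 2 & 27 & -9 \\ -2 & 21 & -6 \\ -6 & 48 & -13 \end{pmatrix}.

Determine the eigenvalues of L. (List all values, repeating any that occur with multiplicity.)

2, 3, 5

Set up det(rI - L) = 0.
Expanding the 3×3 determinant: p(r) = r^3 - 10r^2 + 31r - 30.
Try r = 2: p(2) = 0, so 2 is a root.
Dividing by (r - 2) leaves r^2 - 8r + 15.
The quadratic factors as (r - 3)·(r - 5).
Eigenvalues: 2, 3, 5.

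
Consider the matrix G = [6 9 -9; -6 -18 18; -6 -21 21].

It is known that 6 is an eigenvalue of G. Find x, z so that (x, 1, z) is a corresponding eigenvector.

-1, 1

We need (G - 6I)v = 0.
G - 6I = [[0, 9, -9], [-6, -24, 18], [-6, -21, 15]].
Row 1: (0)·x + (9)·1 + (-9)·z = 0
Row 2: (-6)·x + (-24)·1 + (18)·z = 0
Row 3: (-6)·x + (-21)·1 + (15)·z = 0
Solving gives x = -1, z = 1.
Check: G·(-1, 1, 1) = (-6, 6, 6) = 6·(-1, 1, 1).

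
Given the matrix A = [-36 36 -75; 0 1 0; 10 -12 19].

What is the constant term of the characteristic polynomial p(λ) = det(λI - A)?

-66

p(0) = det(0·I − A) = det(−A) = (−1)^3·det(A).
det(A) = 66, so p(0) = -66.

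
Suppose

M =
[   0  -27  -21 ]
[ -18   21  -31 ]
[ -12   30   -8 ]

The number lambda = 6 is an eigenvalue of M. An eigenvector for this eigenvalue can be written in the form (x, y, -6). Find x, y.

12, 2

We need (M - 6I)v = 0.
M - 6I = [[-6, -27, -21], [-18, 15, -31], [-12, 30, -14]].
Row 1: (-6)·x + (-27)·y + (-21)·-6 = 0
Row 2: (-18)·x + (15)·y + (-31)·-6 = 0
Row 3: (-12)·x + (30)·y + (-14)·-6 = 0
Solving gives x = 12, y = 2.
Check: M·(12, 2, -6) = (72, 12, -36) = 6·(12, 2, -6).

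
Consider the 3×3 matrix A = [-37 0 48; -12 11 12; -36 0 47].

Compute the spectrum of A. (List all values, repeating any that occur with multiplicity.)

The characteristic polynomial is p(t) = det(tI - A).
Cofactor expansion gives p(t) = t^3 - 21t^2 + 99t + 121.
Since p(-1) = 0, t = -1 is a root.
Dividing by (t + 1) leaves t^2 - 22t + 121.
The quadratic factor is (t - 11)^2.
Eigenvalues: -1, 11, 11.

-1, 11, 11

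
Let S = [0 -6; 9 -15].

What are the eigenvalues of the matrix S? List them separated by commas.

det(S - tI) = (0 - t)(-15 - t) - (-6)·(9) = t^2 + 15t + 54.
This factors as (t + 9)·(t + 6) = 0.
Eigenvalues: -9, -6.

-9, -6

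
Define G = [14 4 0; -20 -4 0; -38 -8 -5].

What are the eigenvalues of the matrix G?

-5, 4, 6

Compute the characteristic polynomial p(λ) = det(λI - G).
Cofactor expansion gives p(λ) = λ^3 - 5λ^2 - 26λ + 120.
Since p(-5) = 0, λ = -5 is a root.
Factor out (λ + 5): p(λ) = (λ + 5)·(λ^2 - 10λ + 24).
The quadratic factors as (λ - 4)·(λ - 6).
Eigenvalues: -5, 4, 6.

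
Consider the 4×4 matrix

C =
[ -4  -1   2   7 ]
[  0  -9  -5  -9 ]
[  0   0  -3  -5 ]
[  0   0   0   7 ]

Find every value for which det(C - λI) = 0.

C is upper triangular, so its eigenvalues are the diagonal entries.
Diagonal: -4, -9, -3, 7.

-9, -4, -3, 7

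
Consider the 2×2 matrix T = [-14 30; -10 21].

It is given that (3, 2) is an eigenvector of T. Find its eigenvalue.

6

Compute Tv: T·(3, 2) = (18, 12).
Since Tv = λv, compare component 1: 18 = λ·3, so λ = 6.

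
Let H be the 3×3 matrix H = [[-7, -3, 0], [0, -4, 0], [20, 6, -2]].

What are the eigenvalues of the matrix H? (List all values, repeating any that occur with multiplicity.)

-7, -4, -2

Compute the characteristic polynomial p(t) = det(tI - H).
Expanding along the first row, p(t) = t^3 + 13t^2 + 50t + 56.
Rational-root test: t = -2 gives p(-2) = 0.
Factor out (t + 2): p(t) = (t + 2)·(t^2 + 11t + 28).
The quadratic factors as (t + 7)·(t + 4).
Eigenvalues: -7, -4, -2.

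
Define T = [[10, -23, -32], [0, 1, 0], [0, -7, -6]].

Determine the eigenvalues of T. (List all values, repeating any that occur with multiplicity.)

The characteristic polynomial is p(μ) = det(μI - T).
Expanding along the first row, p(μ) = μ^3 - 5μ^2 - 56μ + 60.
Try μ = 1: p(1) = 0, so 1 is a root.
Dividing by (μ - 1) leaves μ^2 - 4μ - 60.
The quadratic factors as (μ + 6)·(μ - 10).
Eigenvalues: -6, 1, 10.

-6, 1, 10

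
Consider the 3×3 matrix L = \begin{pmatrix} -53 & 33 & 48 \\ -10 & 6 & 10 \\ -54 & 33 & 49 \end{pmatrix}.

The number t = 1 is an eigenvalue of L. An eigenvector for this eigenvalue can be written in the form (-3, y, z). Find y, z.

We need (L - 1I)v = 0.
L - 1I = [[-54, 33, 48], [-10, 5, 10], [-54, 33, 48]].
Row 1: (-54)·-3 + (33)·y + (48)·z = 0
Row 2: (-10)·-3 + (5)·y + (10)·z = 0
Row 3: (-54)·-3 + (33)·y + (48)·z = 0
Solving gives y = -2, z = -2.
Check: L·(-3, -2, -2) = (-3, -2, -2) = 1·(-3, -2, -2).

-2, -2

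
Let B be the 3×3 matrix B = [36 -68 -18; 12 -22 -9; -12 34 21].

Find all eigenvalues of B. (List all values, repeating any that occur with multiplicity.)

11, 12, 12

Compute the characteristic polynomial p(s) = det(sI - B).
Expanding the 3×3 determinant: p(s) = s^3 - 35s^2 + 408s - 1584.
Rational-root test: s = 12 gives p(12) = 0.
Dividing by (s - 12) leaves s^2 - 23s + 132.
The quadratic factors as (s - 11)·(s - 12).
Eigenvalues: 11, 12, 12.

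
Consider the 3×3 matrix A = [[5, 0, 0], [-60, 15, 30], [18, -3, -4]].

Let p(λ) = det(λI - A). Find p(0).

p(0) = det(0·I − A) = det(−A) = (−1)^3·det(A).
det(A) = 150, so p(0) = -150.

-150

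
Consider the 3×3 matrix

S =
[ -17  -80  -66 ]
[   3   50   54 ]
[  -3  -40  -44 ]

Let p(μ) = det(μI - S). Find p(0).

p(0) = det(0·I − S) = det(−S) = (−1)^3·det(S).
det(S) = 1100, so p(0) = -1100.

-1100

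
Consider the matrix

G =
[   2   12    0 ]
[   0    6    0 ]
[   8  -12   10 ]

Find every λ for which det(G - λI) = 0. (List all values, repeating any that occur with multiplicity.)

2, 6, 10

Set up det(μI - G) = 0.
Expanding along the first row, p(μ) = μ^3 - 18μ^2 + 92μ - 120.
Since p(2) = 0, μ = 2 is a root.
Factor out (μ - 2): p(μ) = (μ - 2)·(μ^2 - 16μ + 60).
The quadratic factors as (μ - 6)·(μ - 10).
Eigenvalues: 2, 6, 10.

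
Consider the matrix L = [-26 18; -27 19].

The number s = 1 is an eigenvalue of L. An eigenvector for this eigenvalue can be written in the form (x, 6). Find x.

4

We need (L - 1I)v = 0.
L - 1I = [[-27, 18], [-27, 18]].
Row 1: (-27)·x + (18)·6 = 0
Row 2: (-27)·x + (18)·6 = 0
Solving gives x = 4.
Check: L·(4, 6) = (4, 6) = 1·(4, 6).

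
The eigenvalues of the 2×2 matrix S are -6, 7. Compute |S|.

det(S) is the product of the eigenvalues: (-6) · (7) = -42.

-42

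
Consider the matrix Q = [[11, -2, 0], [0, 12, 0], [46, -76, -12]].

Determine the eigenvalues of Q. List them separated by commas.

-12, 11, 12

The characteristic polynomial is p(lambda) = det(lambda·I - Q).
Cofactor expansion gives p(lambda) = lambda^3 - 11·lambda^2 - 144·lambda + 1584.
Try lambda = 12: p(12) = 0, so 12 is a root.
Factor out (lambda - 12): p(lambda) = (lambda - 12)·(lambda^2 + lambda - 132).
The quadratic factors as (lambda + 12)·(lambda - 11).
Eigenvalues: -12, 11, 12.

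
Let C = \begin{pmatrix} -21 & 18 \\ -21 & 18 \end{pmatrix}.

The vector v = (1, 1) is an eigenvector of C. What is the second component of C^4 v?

First find the eigenvalue: Cv = (-3, -3) = -3·(1, 1), so λ = -3.
Then C^4 v = λ^4·v = (-3)^4·(1, 1) = 81·(1, 1) = (81, 81).

81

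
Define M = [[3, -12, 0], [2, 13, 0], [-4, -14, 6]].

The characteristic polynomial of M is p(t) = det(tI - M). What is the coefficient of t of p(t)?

159

p(t) = t^3 - 22t^2 + 159t - 378.
The coefficient of t is 159.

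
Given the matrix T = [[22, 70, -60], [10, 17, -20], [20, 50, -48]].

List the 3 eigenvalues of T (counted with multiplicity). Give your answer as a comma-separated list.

Set up det(sI - T) = 0.
Expanding along the first row, p(s) = s^3 + 9s^2 + 2s - 48.
Since p(-3) = 0, s = -3 is a root.
Dividing by (s + 3) leaves s^2 + 6s - 16.
The quadratic factors as (s + 8)·(s - 2).
Eigenvalues: -8, -3, 2.

-8, -3, 2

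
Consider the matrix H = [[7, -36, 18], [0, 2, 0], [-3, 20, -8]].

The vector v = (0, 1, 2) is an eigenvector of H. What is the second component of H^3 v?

First find the eigenvalue: Hv = (0, 2, 4) = 2·(0, 1, 2), so λ = 2.
Then H^3 v = λ^3·v = 2^3·(0, 1, 2) = 8·(0, 1, 2) = (0, 8, 16).

8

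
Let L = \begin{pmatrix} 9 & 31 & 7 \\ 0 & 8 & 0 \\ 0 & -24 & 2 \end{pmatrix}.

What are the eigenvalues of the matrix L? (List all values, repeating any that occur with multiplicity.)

2, 8, 9

Compute the characteristic polynomial p(λ) = det(λI - L).
Cofactor expansion gives p(λ) = λ^3 - 19λ^2 + 106λ - 144.
Rational-root test: λ = 8 gives p(8) = 0.
Factor out (λ - 8): p(λ) = (λ - 8)·(λ^2 - 11λ + 18).
The quadratic factors as (λ - 2)·(λ - 9).
Eigenvalues: 2, 8, 9.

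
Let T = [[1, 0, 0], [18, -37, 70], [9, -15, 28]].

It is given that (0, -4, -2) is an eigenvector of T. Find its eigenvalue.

Compute Tv: T·(0, -4, -2) = (0, 8, 4).
Since Tv = λv, compare component 2: 8 = λ·-4, so λ = -2.

-2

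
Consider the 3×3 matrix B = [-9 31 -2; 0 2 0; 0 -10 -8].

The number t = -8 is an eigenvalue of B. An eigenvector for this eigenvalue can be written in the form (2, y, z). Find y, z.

We need (B + 8I)v = 0.
B + 8I = [[-1, 31, -2], [0, 10, 0], [0, -10, 0]].
Row 1: (-1)·2 + (31)·y + (-2)·z = 0
Row 2: (0)·2 + (10)·y + (0)·z = 0
Row 3: (0)·2 + (-10)·y + (0)·z = 0
Solving gives y = 0, z = -1.
Check: B·(2, 0, -1) = (-16, 0, 8) = -8·(2, 0, -1).

0, -1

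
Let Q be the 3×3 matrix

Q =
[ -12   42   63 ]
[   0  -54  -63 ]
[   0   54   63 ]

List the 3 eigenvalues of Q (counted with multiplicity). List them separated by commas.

-12, 0, 9

The characteristic polynomial is p(t) = det(tI - Q).
Expanding the 3×3 determinant: p(t) = t^3 + 3t^2 - 108t.
Try t = 0: p(0) = 0, so 0 is a root.
Factor out t: p(t) = t·(t^2 + 3t - 108).
The quadratic factors as (t + 12)·(t - 9).
Eigenvalues: -12, 0, 9.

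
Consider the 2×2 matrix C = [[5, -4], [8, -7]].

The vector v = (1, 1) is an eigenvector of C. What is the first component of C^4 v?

1

First find the eigenvalue: Cv = (1, 1) = 1·(1, 1), so λ = 1.
Then C^4 v = λ^4·v = 1^4·(1, 1) = 1·(1, 1) = (1, 1).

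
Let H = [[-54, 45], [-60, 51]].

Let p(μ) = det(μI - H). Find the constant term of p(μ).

-54

p(μ) = μ^2 + 3μ - 54.
The constant term is -54.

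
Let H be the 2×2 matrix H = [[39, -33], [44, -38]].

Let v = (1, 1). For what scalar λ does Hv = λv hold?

Compute Hv: H·(1, 1) = (6, 6).
Since Hv = λv, compare component 1: 6 = λ·1, so λ = 6.

6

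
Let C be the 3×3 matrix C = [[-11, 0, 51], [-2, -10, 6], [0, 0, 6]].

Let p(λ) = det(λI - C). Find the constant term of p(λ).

-660

p(λ) = λ^3 + 15λ^2 - 16λ - 660.
The constant term is -660.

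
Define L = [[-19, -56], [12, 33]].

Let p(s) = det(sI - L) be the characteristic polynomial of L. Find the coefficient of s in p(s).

-14

The coefficient of s of det(sI - L) is −trace(L).
trace(L) = (-19) + (33) = 14, so the coefficient is -14.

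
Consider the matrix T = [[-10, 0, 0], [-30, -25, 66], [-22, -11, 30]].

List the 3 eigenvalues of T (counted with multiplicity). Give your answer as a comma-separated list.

-10, -3, 8

Compute the characteristic polynomial p(μ) = det(μI - T).
Expanding along the first row, p(μ) = μ^3 + 5μ^2 - 74μ - 240.
Rational-root test: μ = -10 gives p(-10) = 0.
Dividing by (μ + 10) leaves μ^2 - 5μ - 24.
The quadratic factors as (μ + 3)·(μ - 8).
Eigenvalues: -10, -3, 8.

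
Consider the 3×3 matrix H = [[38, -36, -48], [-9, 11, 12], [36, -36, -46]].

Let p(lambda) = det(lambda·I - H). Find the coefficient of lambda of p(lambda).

0

p(lambda) = lambda^3 - 3·lambda^2 + 4.
The coefficient of lambda is 0.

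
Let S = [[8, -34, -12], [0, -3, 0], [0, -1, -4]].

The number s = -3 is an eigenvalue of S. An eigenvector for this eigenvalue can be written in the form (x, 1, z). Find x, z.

2, -1

We need (S + 3I)v = 0.
S + 3I = [[11, -34, -12], [0, 0, 0], [0, -1, -1]].
Row 1: (11)·x + (-34)·1 + (-12)·z = 0
Row 2: (0)·x + (0)·1 + (0)·z = 0
Row 3: (0)·x + (-1)·1 + (-1)·z = 0
Solving gives x = 2, z = -1.
Check: S·(2, 1, -1) = (-6, -3, 3) = -3·(2, 1, -1).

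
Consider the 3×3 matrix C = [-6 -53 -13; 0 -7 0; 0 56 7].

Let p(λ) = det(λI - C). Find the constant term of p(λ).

p(λ) = λ^3 + 6λ^2 - 49λ - 294.
The constant term is -294.

-294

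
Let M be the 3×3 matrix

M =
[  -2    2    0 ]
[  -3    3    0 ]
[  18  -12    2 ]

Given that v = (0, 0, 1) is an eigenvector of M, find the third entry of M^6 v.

First find the eigenvalue: Mv = (0, 0, 2) = 2·(0, 0, 1), so λ = 2.
Then M^6 v = λ^6·v = 2^6·(0, 0, 1) = 64·(0, 0, 1) = (0, 0, 64).

64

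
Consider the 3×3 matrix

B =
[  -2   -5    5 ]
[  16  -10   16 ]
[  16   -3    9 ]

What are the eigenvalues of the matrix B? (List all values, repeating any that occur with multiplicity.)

-7, -2, 6

The characteristic polynomial is p(μ) = det(μI - B).
Expanding the 3×3 determinant: p(μ) = μ^3 + 3μ^2 - 40μ - 84.
Try μ = -2: p(-2) = 0, so -2 is a root.
Dividing by (μ + 2) leaves μ^2 + μ - 42.
The quadratic factors as (μ + 7)·(μ - 6).
Eigenvalues: -7, -2, 6.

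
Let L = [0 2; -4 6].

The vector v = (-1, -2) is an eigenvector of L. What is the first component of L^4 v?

First find the eigenvalue: Lv = (-4, -8) = 4·(-1, -2), so λ = 4.
Then L^4 v = λ^4·v = 4^4·(-1, -2) = 256·(-1, -2) = (-256, -512).

-256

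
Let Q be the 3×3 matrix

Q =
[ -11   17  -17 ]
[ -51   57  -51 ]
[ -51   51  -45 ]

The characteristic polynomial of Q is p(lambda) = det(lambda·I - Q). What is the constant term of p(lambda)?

396

p(lambda) = lambda^3 - lambda^2 - 96·lambda + 396.
The constant term is 396.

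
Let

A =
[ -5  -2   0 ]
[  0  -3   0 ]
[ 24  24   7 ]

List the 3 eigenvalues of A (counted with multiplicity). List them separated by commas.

-5, -3, 7

The characteristic polynomial is p(t) = det(tI - A).
Expanding along the first row, p(t) = t^3 + t^2 - 41t - 105.
Try t = -5: p(-5) = 0, so -5 is a root.
Factor out (t + 5): p(t) = (t + 5)·(t^2 - 4t - 21).
The quadratic factors as (t + 3)·(t - 7).
Eigenvalues: -5, -3, 7.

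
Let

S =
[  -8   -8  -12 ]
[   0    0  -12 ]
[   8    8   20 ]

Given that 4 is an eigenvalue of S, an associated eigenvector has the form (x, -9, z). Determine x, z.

3, 3

We need (S - 4I)v = 0.
S - 4I = [[-12, -8, -12], [0, -4, -12], [8, 8, 16]].
Row 1: (-12)·x + (-8)·-9 + (-12)·z = 0
Row 2: (0)·x + (-4)·-9 + (-12)·z = 0
Row 3: (8)·x + (8)·-9 + (16)·z = 0
Solving gives x = 3, z = 3.
Check: S·(3, -9, 3) = (12, -36, 12) = 4·(3, -9, 3).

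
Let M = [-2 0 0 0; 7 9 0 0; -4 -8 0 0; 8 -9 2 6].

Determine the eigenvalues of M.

M is lower triangular, so its eigenvalues are the diagonal entries.
Diagonal: -2, 9, 0, 6.

-2, 0, 6, 9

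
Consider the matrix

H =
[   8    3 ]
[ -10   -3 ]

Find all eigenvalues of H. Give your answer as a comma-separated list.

2, 3

det(H - tI) = (8 - t)(-3 - t) - (3)·(-10) = t^2 - 5t + 6.
This factors as (t - 2)·(t - 3) = 0.
Eigenvalues: 2, 3.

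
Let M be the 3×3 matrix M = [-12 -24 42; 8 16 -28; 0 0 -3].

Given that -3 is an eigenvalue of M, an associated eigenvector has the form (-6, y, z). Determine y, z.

We need (M + 3I)v = 0.
M + 3I = [[-9, -24, 42], [8, 19, -28], [0, 0, 0]].
Row 1: (-9)·-6 + (-24)·y + (42)·z = 0
Row 2: (8)·-6 + (19)·y + (-28)·z = 0
Row 3: (0)·-6 + (0)·y + (0)·z = 0
Solving gives y = 4, z = 1.
Check: M·(-6, 4, 1) = (18, -12, -3) = -3·(-6, 4, 1).

4, 1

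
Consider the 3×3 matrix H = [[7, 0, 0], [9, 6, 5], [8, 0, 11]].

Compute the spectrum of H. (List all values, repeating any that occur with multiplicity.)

6, 7, 11

Compute the characteristic polynomial p(μ) = det(μI - H).
Expanding along the first row, p(μ) = μ^3 - 24μ^2 + 185μ - 462.
Since p(7) = 0, μ = 7 is a root.
Factor out (μ - 7): p(μ) = (μ - 7)·(μ^2 - 17μ + 66).
The quadratic factors as (μ - 6)·(μ - 11).
Eigenvalues: 6, 7, 11.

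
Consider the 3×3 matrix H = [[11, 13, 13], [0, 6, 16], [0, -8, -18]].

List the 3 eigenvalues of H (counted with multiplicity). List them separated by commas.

-10, -2, 11

The characteristic polynomial is p(s) = det(sI - H).
Expanding along the first row, p(s) = s^3 + s^2 - 112s - 220.
Try s = 11: p(11) = 0, so 11 is a root.
Factor out (s - 11): p(s) = (s - 11)·(s^2 + 12s + 20).
The quadratic factors as (s + 10)·(s + 2).
Eigenvalues: -10, -2, 11.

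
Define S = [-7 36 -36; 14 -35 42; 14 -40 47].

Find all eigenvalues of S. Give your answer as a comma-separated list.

-7, 5, 7

Set up det(μI - S) = 0.
Cofactor expansion gives p(μ) = μ^3 - 5μ^2 - 49μ + 245.
Rational-root test: μ = 5 gives p(5) = 0.
Factor out (μ - 5): p(μ) = (μ - 5)·(μ^2 - 49).
The quadratic factors as (μ + 7)·(μ - 7).
Eigenvalues: -7, 5, 7.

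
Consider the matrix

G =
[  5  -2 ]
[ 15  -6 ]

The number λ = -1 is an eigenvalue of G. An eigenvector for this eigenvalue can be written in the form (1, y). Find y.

We need (G + 1I)v = 0.
G + 1I = [[6, -2], [15, -5]].
Row 1: (6)·1 + (-2)·y = 0
Row 2: (15)·1 + (-5)·y = 0
Solving gives y = 3.
Check: G·(1, 3) = (-1, -3) = -1·(1, 3).

3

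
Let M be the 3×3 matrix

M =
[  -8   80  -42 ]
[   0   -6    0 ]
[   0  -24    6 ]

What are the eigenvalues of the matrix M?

Compute the characteristic polynomial p(λ) = det(λI - M).
Expanding the 3×3 determinant: p(λ) = λ^3 + 8λ^2 - 36λ - 288.
Since p(-6) = 0, λ = -6 is a root.
Dividing by (λ + 6) leaves λ^2 + 2λ - 48.
The quadratic factors as (λ + 8)·(λ - 6).
Eigenvalues: -8, -6, 6.

-8, -6, 6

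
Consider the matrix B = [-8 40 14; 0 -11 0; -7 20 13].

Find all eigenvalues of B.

-11, -1, 6

Compute the characteristic polynomial p(s) = det(sI - B).
Expanding the 3×3 determinant: p(s) = s^3 + 6s^2 - 61s - 66.
Rational-root test: s = -1 gives p(-1) = 0.
Dividing by (s + 1) leaves s^2 + 5s - 66.
The quadratic factors as (s + 11)·(s - 6).
Eigenvalues: -11, -1, 6.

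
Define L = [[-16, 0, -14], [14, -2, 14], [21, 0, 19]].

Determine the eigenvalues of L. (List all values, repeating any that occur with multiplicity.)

Compute the characteristic polynomial p(μ) = det(μI - L).
Expanding the 3×3 determinant: p(μ) = μ^3 - μ^2 - 16μ - 20.
Try μ = 5: p(5) = 0, so 5 is a root.
Dividing by (μ - 5) leaves μ^2 + 4μ + 4.
The quadratic factor is (μ + 2)^2.
Eigenvalues: -2, -2, 5.

-2, -2, 5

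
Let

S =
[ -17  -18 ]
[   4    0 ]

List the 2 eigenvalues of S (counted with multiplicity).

-9, -8

det(S - rI) = (-17 - r)(0 - r) - (-18)·(4) = r^2 + 17r + 72.
This factors as (r + 9)·(r + 8) = 0.
Eigenvalues: -9, -8.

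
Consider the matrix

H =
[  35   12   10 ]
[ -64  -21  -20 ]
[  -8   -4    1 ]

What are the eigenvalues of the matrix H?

Compute the characteristic polynomial p(lambda) = det(lambda·I - H).
Cofactor expansion gives p(lambda) = lambda^3 - 15·lambda^2 + 47·lambda - 33.
Try lambda = 1: p(1) = 0, so 1 is a root.
Dividing by (lambda - 1) leaves lambda^2 - 14·lambda + 33.
The quadratic factors as (lambda - 3)·(lambda - 11).
Eigenvalues: 1, 3, 11.

1, 3, 11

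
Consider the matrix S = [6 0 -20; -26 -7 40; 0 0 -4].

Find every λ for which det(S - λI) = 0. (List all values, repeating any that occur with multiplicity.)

-7, -4, 6

The characteristic polynomial is p(λ) = det(λI - S).
Cofactor expansion gives p(λ) = λ^3 + 5λ^2 - 38λ - 168.
Since p(-4) = 0, λ = -4 is a root.
Factor out (λ + 4): p(λ) = (λ + 4)·(λ^2 + λ - 42).
The quadratic factors as (λ + 7)·(λ - 6).
Eigenvalues: -7, -4, 6.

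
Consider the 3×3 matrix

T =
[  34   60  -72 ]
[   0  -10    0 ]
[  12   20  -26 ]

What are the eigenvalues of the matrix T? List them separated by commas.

-10, -2, 10

The characteristic polynomial is p(r) = det(rI - T).
Expanding the 3×3 determinant: p(r) = r^3 + 2r^2 - 100r - 200.
Rational-root test: r = 10 gives p(10) = 0.
Factor out (r - 10): p(r) = (r - 10)·(r^2 + 12r + 20).
The quadratic factors as (r + 10)·(r + 2).
Eigenvalues: -10, -2, 10.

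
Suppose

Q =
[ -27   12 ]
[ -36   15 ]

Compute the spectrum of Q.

-9, -3

det(Q - μI) = (-27 - μ)(15 - μ) - (12)·(-36) = μ^2 + 12μ + 27.
This factors as (μ + 9)·(μ + 3) = 0.
Eigenvalues: -9, -3.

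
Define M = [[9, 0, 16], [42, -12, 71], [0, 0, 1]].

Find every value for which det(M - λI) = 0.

The characteristic polynomial is p(s) = det(sI - M).
Expanding along the first row, p(s) = s^3 + 2s^2 - 111s + 108.
Rational-root test: s = -12 gives p(-12) = 0.
Factor out (s + 12): p(s) = (s + 12)·(s^2 - 10s + 9).
The quadratic factors as (s - 1)·(s - 9).
Eigenvalues: -12, 1, 9.

-12, 1, 9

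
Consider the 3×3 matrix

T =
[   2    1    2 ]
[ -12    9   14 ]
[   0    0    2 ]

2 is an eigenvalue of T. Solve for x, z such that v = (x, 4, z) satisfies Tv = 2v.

0, -2

We need (T - 2I)v = 0.
T - 2I = [[0, 1, 2], [-12, 7, 14], [0, 0, 0]].
Row 1: (0)·x + (1)·4 + (2)·z = 0
Row 2: (-12)·x + (7)·4 + (14)·z = 0
Row 3: (0)·x + (0)·4 + (0)·z = 0
Solving gives x = 0, z = -2.
Check: T·(0, 4, -2) = (0, 8, -4) = 2·(0, 4, -2).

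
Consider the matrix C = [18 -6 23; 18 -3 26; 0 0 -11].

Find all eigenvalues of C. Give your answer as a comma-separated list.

-11, 6, 9

The characteristic polynomial is p(r) = det(rI - C).
Expanding along the first row, p(r) = r^3 - 4r^2 - 111r + 594.
Try r = 6: p(6) = 0, so 6 is a root.
Factor out (r - 6): p(r) = (r - 6)·(r^2 + 2r - 99).
The quadratic factors as (r + 11)·(r - 9).
Eigenvalues: -11, 6, 9.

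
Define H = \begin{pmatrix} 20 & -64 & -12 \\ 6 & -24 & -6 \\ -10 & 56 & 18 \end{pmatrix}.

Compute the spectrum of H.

0, 6, 8

Compute the characteristic polynomial p(r) = det(rI - H).
Expanding along the first row, p(r) = r^3 - 14r^2 + 48r.
Since p(6) = 0, r = 6 is a root.
Factor out (r - 6): p(r) = (r - 6)·(r^2 - 8r).
The quadratic factors as r·(r - 8).
Eigenvalues: 0, 6, 8.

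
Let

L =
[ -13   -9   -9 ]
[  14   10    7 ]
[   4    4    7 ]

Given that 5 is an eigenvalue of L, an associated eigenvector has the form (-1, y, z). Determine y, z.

We need (L - 5I)v = 0.
L - 5I = [[-18, -9, -9], [14, 5, 7], [4, 4, 2]].
Row 1: (-18)·-1 + (-9)·y + (-9)·z = 0
Row 2: (14)·-1 + (5)·y + (7)·z = 0
Row 3: (4)·-1 + (4)·y + (2)·z = 0
Solving gives y = 0, z = 2.
Check: L·(-1, 0, 2) = (-5, 0, 10) = 5·(-1, 0, 2).

0, 2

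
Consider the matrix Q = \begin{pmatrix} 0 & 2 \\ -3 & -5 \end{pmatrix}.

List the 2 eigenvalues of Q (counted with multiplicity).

-3, -2

det(Q - tI) = (0 - t)(-5 - t) - (2)·(-3) = t^2 + 5t + 6.
This factors as (t + 3)·(t + 2) = 0.
Eigenvalues: -3, -2.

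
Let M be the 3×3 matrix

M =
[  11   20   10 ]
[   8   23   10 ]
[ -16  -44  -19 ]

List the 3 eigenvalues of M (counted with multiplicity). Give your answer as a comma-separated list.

Set up det(tI - M) = 0.
Cofactor expansion gives p(t) = t^3 - 15t^2 + 47t - 33.
Rational-root test: t = 3 gives p(3) = 0.
Factor out (t - 3): p(t) = (t - 3)·(t^2 - 12t + 11).
The quadratic factors as (t - 1)·(t - 11).
Eigenvalues: 1, 3, 11.

1, 3, 11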